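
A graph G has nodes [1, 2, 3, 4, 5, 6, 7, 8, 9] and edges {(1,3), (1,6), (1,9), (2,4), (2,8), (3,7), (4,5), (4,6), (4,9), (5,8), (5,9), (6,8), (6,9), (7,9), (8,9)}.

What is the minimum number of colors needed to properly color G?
χ(G) = 3

Clique number ω(G) = 3 (lower bound: χ ≥ ω).
The clique on [5, 8, 9] has size 3, forcing χ ≥ 3, and the coloring below uses 3 colors, so χ(G) = 3.
A valid 3-coloring: color 1: [2, 3, 9]; color 2: [1, 4, 7, 8]; color 3: [5, 6].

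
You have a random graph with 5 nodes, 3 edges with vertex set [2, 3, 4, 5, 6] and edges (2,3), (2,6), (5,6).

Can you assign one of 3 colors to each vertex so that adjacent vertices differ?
A valid 3-coloring: color 1: [3, 4, 6]; color 2: [2, 5].
(χ(G) = 2 ≤ 3.)

Yes, G is 3-colorable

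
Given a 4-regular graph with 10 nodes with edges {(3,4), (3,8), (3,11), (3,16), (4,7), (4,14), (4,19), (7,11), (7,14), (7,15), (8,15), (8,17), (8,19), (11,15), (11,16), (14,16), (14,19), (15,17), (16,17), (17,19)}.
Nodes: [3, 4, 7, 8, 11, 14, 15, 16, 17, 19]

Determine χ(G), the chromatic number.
χ(G) = 4

Clique number ω(G) = 3 (lower bound: χ ≥ ω).
Suppose a proper 3-coloring c exists. The clique [3, 11, 16] takes 3 distinct colors; by symmetry let c(3) = 1, c(11) = 2, c(16) = 3.
- Vertex 4: neighbors [3] already have colors [1]; try each remaining color.
- Case c(4) = 2:
  - Vertex 14: neighbors [4, 16] already have colors [2, 3] ⇒ c(14) = 1.
  - Vertex 19: neighbors [14, 4] already have colors [1, 2] ⇒ c(19) = 3.
  - Vertex 8: neighbors [3, 19] already have colors [1, 3] ⇒ c(8) = 2.
  - Vertex 7: neighbors [14, 4] already have colors [1, 2] ⇒ c(7) = 3.
  - Vertex 15: neighbors [8, 7] already have colors [2, 3] ⇒ c(15) = 1.
  - Vertex 17: neighbors [15, 8, 16] already have colors [1, 2, 3] — all 3 colors blocked. Contradiction.
- Case c(4) = 3:
  - Vertex 7: neighbors [11, 4] already have colors [2, 3] ⇒ c(7) = 1.
  - Vertex 15: neighbors [7, 11] already have colors [1, 2] ⇒ c(15) = 3.
  - Vertex 8: neighbors [3, 15] already have colors [1, 3] ⇒ c(8) = 2.
  - Vertex 19: neighbors [8, 4] already have colors [2, 3] ⇒ c(19) = 1.
  - Vertex 17: neighbors [19, 8, 15] already have colors [1, 2, 3] — all 3 colors blocked. Contradiction.
Every case ends in a contradiction, so G has no proper 3-coloring (χ ≥ 4).
The coloring below uses 4 colors, so χ(G) = 4.
A valid 4-coloring: color 1: [4, 11, 17]; color 2: [15, 16, 19]; color 3: [7, 8]; color 4: [3, 14].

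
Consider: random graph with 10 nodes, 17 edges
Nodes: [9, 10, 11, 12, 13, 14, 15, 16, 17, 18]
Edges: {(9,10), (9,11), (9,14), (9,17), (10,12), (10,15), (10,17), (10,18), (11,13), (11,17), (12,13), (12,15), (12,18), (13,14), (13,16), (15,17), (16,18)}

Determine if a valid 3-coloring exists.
A valid 3-coloring: color 1: [10, 11, 14, 16]; color 2: [12, 17]; color 3: [9, 13, 15, 18].
(χ(G) = 3 ≤ 3.)

Yes, G is 3-colorable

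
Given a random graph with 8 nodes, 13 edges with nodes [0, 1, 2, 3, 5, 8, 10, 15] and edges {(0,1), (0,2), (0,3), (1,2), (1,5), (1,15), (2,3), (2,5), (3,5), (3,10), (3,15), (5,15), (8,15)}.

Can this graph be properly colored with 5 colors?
Yes, G is 5-colorable

A valid 5-coloring: color 1: [1, 3, 8]; color 2: [0, 5, 10]; color 3: [2, 15].
(χ(G) = 3 ≤ 5.)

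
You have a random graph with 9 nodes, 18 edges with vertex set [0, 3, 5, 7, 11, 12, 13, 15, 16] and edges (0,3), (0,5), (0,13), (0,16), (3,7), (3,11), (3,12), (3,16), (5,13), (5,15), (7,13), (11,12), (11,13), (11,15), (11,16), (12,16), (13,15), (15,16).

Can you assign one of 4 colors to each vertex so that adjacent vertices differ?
Yes, G is 4-colorable

A valid 4-coloring: color 1: [13, 16]; color 2: [3, 15]; color 3: [5, 7, 11]; color 4: [0, 12].
(χ(G) = 4 ≤ 4.)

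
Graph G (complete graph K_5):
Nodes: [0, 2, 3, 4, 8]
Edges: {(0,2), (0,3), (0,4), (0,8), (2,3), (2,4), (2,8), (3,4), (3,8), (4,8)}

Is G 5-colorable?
Yes, G is 5-colorable

A valid 5-coloring: color 1: [4]; color 2: [3]; color 3: [8]; color 4: [2]; color 5: [0].
(χ(G) = 5 ≤ 5.)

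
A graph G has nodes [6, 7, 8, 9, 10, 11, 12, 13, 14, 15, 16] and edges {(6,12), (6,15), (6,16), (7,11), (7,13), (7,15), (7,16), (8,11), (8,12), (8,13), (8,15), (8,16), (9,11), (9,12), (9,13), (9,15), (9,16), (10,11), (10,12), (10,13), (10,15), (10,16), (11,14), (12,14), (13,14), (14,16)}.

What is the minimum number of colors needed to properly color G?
χ(G) = 2

Clique number ω(G) = 2 (lower bound: χ ≥ ω).
The graph is bipartite (no odd cycle), so 2 colors suffice: χ(G) = 2.
A valid 2-coloring: color 1: [11, 12, 13, 15, 16]; color 2: [6, 7, 8, 9, 10, 14].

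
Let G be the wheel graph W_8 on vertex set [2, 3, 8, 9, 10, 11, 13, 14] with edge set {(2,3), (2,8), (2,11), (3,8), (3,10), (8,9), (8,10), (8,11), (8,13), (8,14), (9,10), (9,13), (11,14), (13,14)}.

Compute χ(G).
χ(G) = 4

Clique number ω(G) = 3 (lower bound: χ ≥ ω).
Odd cycle [10, 9, 13, 14, 11, 2, 3] needs 3 colors (χ ≥ 3).
Vertex 8 is adjacent to every vertex of [2, 3, 9, 10, 11, 13, 14], which already need 3 colors among themselves, so 8 needs a new color (χ ≥ 4).
The coloring below uses 4 colors, so χ(G) = 4.
A valid 4-coloring: color 1: [8]; color 2: [2, 10, 13]; color 3: [3, 9, 14]; color 4: [11].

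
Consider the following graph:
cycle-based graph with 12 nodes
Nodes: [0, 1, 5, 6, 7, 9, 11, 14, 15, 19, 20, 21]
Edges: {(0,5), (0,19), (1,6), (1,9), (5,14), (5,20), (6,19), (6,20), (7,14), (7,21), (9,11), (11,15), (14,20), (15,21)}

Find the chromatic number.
Clique number ω(G) = 3 (lower bound: χ ≥ ω).
The clique on [5, 14, 20] has size 3, forcing χ ≥ 3, and the coloring below uses 3 colors, so χ(G) = 3.
A valid 3-coloring: color 1: [5, 6, 7, 9, 15]; color 2: [1, 11, 19, 20, 21]; color 3: [0, 14].

χ(G) = 3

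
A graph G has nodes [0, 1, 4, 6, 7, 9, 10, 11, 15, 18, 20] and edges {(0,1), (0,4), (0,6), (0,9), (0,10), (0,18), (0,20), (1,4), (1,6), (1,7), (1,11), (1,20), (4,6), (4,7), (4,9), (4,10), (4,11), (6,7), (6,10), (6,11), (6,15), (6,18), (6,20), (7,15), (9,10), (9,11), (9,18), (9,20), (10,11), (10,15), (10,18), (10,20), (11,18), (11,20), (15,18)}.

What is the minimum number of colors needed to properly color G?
χ(G) = 5

Clique number ω(G) = 4 (lower bound: χ ≥ ω).
Suppose a proper 4-coloring c exists. The clique [0, 1, 4, 6] takes 4 distinct colors; by symmetry let c(0) = 1, c(1) = 2, c(4) = 3, c(6) = 4.
- Vertex 10: neighbors [0, 4, 6] already have colors [1, 3, 4] ⇒ c(10) = 2.
- Vertex 9: neighbors [0, 10, 4] already have colors [1, 2, 3] ⇒ c(9) = 4.
- Vertex 11: neighbors [1, 4, 6] already have colors [2, 3, 4] ⇒ c(11) = 1.
- Vertex 7: neighbors [1, 4, 6] already have colors [2, 3, 4] ⇒ c(7) = 1.
- Vertex 15: neighbors [7, 10, 6] already have colors [1, 2, 4] ⇒ c(15) = 3.
- Vertex 18: neighbors [0, 10, 15, 6] already have colors [1, 2, 3, 4] — all 4 colors blocked. Contradiction.
The forced assignments end in a contradiction, so G has no proper 4-coloring (χ ≥ 5).
The coloring below uses 5 colors, so χ(G) = 5.
A valid 5-coloring: color 1: [6, 9]; color 2: [7, 10]; color 3: [0, 11, 15]; color 4: [4, 18, 20]; color 5: [1].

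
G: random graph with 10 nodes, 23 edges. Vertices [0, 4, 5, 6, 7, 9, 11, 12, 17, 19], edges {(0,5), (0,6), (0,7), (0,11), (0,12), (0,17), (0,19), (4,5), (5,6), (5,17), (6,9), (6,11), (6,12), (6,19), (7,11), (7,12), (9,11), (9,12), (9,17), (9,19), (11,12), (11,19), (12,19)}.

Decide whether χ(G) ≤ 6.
A valid 6-coloring: color 1: [0, 4, 9]; color 2: [6, 7, 17]; color 3: [5, 11]; color 4: [12]; color 5: [19].
(χ(G) = 5 ≤ 6.)

Yes, G is 6-colorable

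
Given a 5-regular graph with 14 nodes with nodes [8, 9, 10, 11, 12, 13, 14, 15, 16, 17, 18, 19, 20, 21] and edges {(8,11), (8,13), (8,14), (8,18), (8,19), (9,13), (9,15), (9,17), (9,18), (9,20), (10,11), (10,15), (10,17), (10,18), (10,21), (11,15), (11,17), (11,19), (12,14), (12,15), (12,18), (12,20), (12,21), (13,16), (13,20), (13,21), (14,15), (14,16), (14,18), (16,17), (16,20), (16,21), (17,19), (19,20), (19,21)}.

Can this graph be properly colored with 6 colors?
Yes, G is 6-colorable

A valid 6-coloring: color 1: [8, 15, 16]; color 2: [14, 17, 20, 21]; color 3: [11, 13, 18]; color 4: [9, 10, 12, 19].
(χ(G) = 4 ≤ 6.)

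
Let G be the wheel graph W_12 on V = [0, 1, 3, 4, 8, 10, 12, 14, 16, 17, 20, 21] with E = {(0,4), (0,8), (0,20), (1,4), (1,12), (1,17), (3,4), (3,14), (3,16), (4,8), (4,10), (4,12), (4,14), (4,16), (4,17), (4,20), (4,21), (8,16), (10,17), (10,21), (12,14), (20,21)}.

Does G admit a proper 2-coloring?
No, G is not 2-colorable

The clique on vertices [0, 4, 8] has size 3 > 2, so it alone needs 3 colors.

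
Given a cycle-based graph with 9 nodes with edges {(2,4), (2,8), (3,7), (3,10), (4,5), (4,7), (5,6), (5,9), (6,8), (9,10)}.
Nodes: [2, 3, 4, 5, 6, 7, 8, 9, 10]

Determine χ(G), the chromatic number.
χ(G) = 3

Clique number ω(G) = 2 (lower bound: χ ≥ ω).
Odd cycle [2, 4, 5, 6, 8] needs 3 colors (χ ≥ 3).
The coloring below uses 3 colors, so χ(G) = 3.
A valid 3-coloring: color 1: [3, 4, 6, 9]; color 2: [5, 7, 8, 10]; color 3: [2].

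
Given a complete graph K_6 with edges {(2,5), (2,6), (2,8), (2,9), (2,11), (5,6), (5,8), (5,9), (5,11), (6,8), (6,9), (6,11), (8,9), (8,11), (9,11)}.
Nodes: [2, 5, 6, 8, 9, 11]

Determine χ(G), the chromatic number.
χ(G) = 6

Clique number ω(G) = 6 (lower bound: χ ≥ ω).
The clique on [2, 5, 6, 8, 9, 11] has size 6, forcing χ ≥ 6, and the coloring below uses 6 colors, so χ(G) = 6.
A valid 6-coloring: color 1: [9]; color 2: [11]; color 3: [2]; color 4: [6]; color 5: [5]; color 6: [8].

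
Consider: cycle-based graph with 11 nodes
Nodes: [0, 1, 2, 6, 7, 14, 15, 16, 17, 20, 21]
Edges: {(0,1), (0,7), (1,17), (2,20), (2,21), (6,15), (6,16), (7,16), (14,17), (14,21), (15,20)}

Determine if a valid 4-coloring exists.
Yes, G is 4-colorable

A valid 4-coloring: color 1: [0, 15, 16, 17, 21]; color 2: [1, 6, 7, 14, 20]; color 3: [2].
(χ(G) = 3 ≤ 4.)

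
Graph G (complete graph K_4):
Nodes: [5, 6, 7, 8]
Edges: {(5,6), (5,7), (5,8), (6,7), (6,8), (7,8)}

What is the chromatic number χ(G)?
Clique number ω(G) = 4 (lower bound: χ ≥ ω).
The clique on [5, 6, 7, 8] has size 4, forcing χ ≥ 4, and the coloring below uses 4 colors, so χ(G) = 4.
A valid 4-coloring: color 1: [5]; color 2: [6]; color 3: [7]; color 4: [8].

χ(G) = 4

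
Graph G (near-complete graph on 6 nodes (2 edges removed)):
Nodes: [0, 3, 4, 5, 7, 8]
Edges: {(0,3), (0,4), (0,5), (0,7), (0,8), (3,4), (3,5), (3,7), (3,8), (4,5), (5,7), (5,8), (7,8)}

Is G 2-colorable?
No, G is not 2-colorable

The clique on vertices [0, 3, 5, 7, 8] has size 5 > 2, so it alone needs 5 colors.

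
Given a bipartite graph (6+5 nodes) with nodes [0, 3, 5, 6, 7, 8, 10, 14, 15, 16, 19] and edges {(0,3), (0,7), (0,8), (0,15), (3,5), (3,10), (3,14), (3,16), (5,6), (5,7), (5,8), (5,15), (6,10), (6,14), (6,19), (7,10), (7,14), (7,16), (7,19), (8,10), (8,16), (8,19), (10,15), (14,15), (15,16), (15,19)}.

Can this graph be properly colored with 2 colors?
Yes, G is 2-colorable

A valid 2-coloring: color 1: [3, 6, 7, 8, 15]; color 2: [0, 5, 10, 14, 16, 19].
(χ(G) = 2 ≤ 2.)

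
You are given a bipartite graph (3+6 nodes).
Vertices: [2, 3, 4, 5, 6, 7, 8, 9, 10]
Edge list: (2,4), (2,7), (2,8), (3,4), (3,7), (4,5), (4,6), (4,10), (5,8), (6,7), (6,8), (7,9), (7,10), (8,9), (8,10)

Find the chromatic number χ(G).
χ(G) = 2

Clique number ω(G) = 2 (lower bound: χ ≥ ω).
The graph is bipartite (no odd cycle), so 2 colors suffice: χ(G) = 2.
A valid 2-coloring: color 1: [4, 7, 8]; color 2: [2, 3, 5, 6, 9, 10].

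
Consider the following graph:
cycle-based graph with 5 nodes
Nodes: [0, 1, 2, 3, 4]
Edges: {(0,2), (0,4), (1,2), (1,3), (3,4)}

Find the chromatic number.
Clique number ω(G) = 2 (lower bound: χ ≥ ω).
Odd cycle [4, 0, 2, 1, 3] needs 3 colors (χ ≥ 3).
The coloring below uses 3 colors, so χ(G) = 3.
A valid 3-coloring: color 1: [1, 4]; color 2: [0, 3]; color 3: [2].

χ(G) = 3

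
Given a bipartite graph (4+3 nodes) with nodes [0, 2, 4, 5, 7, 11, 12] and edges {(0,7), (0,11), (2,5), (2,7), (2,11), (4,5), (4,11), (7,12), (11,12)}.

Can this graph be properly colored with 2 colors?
A valid 2-coloring: color 1: [5, 7, 11]; color 2: [0, 2, 4, 12].
(χ(G) = 2 ≤ 2.)

Yes, G is 2-colorable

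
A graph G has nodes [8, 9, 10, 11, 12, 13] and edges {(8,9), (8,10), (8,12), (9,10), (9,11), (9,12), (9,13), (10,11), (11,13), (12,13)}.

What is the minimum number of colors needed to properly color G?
Clique number ω(G) = 3 (lower bound: χ ≥ ω).
Odd cycle [8, 12, 13, 11, 10] needs 3 colors (χ ≥ 3).
Vertex 9 is adjacent to every vertex of [8, 10, 11, 12, 13], which already need 3 colors among themselves, so 9 needs a new color (χ ≥ 4).
The coloring below uses 4 colors, so χ(G) = 4.
A valid 4-coloring: color 1: [9]; color 2: [8, 11]; color 3: [10, 12]; color 4: [13].

χ(G) = 4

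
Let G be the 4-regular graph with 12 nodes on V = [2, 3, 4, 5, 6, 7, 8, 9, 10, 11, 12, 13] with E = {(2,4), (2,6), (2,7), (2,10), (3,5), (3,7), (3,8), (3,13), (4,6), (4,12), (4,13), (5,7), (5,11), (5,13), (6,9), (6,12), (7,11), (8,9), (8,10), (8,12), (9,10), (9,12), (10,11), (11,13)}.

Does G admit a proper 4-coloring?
A valid 4-coloring: color 1: [6, 7, 8, 13]; color 2: [2, 3, 11, 12]; color 3: [4, 5, 9]; color 4: [10].
(χ(G) = 4 ≤ 4.)

Yes, G is 4-colorable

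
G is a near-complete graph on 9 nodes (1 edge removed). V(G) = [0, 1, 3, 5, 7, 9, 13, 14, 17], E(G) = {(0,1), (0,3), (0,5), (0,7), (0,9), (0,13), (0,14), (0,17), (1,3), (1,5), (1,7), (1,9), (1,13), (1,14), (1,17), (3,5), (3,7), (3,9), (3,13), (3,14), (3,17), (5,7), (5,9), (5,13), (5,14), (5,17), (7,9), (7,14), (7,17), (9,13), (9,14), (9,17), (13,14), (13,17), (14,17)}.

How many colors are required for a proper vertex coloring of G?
χ(G) = 8

Clique number ω(G) = 8 (lower bound: χ ≥ ω).
The clique on [0, 1, 3, 5, 9, 13, 14, 17] has size 8, forcing χ ≥ 8, and the coloring below uses 8 colors, so χ(G) = 8.
A valid 8-coloring: color 1: [14]; color 2: [0]; color 3: [17]; color 4: [3]; color 5: [5]; color 6: [9]; color 7: [1]; color 8: [7, 13].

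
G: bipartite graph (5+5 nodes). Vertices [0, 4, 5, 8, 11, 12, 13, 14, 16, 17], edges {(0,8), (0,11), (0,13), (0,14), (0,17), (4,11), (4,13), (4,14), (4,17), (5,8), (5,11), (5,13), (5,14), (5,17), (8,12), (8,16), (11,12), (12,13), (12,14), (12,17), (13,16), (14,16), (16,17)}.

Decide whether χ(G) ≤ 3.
Yes, G is 3-colorable

A valid 3-coloring: color 1: [0, 4, 5, 12, 16]; color 2: [8, 11, 13, 14, 17].
(χ(G) = 2 ≤ 3.)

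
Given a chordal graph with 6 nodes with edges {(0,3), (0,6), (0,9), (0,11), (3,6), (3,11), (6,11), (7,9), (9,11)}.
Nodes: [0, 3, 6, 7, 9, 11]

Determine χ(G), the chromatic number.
Clique number ω(G) = 4 (lower bound: χ ≥ ω).
The clique on [0, 3, 6, 11] has size 4, forcing χ ≥ 4, and the coloring below uses 4 colors, so χ(G) = 4.
A valid 4-coloring: color 1: [7, 11]; color 2: [0]; color 3: [6, 9]; color 4: [3].

χ(G) = 4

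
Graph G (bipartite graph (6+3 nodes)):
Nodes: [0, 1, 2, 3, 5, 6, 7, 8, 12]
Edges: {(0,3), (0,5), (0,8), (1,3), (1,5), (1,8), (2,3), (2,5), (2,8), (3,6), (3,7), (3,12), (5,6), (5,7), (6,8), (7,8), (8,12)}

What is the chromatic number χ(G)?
Clique number ω(G) = 2 (lower bound: χ ≥ ω).
The graph is bipartite (no odd cycle), so 2 colors suffice: χ(G) = 2.
A valid 2-coloring: color 1: [3, 5, 8]; color 2: [0, 1, 2, 6, 7, 12].

χ(G) = 2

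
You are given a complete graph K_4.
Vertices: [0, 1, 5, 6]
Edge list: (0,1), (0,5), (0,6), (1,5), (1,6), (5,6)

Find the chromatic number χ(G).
Clique number ω(G) = 4 (lower bound: χ ≥ ω).
The clique on [0, 1, 5, 6] has size 4, forcing χ ≥ 4, and the coloring below uses 4 colors, so χ(G) = 4.
A valid 4-coloring: color 1: [5]; color 2: [6]; color 3: [1]; color 4: [0].

χ(G) = 4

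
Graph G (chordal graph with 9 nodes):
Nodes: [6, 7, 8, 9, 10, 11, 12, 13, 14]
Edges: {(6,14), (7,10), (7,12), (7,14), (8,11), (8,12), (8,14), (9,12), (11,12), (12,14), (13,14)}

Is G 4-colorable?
A valid 4-coloring: color 1: [9, 10, 11, 14]; color 2: [6, 12, 13]; color 3: [7, 8].
(χ(G) = 3 ≤ 4.)

Yes, G is 4-colorable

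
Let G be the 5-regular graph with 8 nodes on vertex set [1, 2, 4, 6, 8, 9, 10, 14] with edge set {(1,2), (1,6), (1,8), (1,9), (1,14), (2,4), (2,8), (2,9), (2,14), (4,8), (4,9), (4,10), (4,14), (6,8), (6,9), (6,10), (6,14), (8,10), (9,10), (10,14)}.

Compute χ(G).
χ(G) = 4

Clique number ω(G) = 3 (lower bound: χ ≥ ω).
Odd cycle [6, 10, 4, 2, 1] needs 3 colors (χ ≥ 3).
Vertex 8 is adjacent to every vertex of [1, 2, 4, 6, 10], which already need 3 colors among themselves, so 8 needs a new color (χ ≥ 4).
The coloring below uses 4 colors, so χ(G) = 4.
A valid 4-coloring: color 1: [8, 9, 14]; color 2: [2, 6]; color 3: [1, 10]; color 4: [4].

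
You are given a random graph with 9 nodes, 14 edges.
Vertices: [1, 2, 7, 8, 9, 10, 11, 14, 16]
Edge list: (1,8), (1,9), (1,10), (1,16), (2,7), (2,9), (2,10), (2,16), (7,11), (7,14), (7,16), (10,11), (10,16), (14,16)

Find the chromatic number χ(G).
χ(G) = 3

Clique number ω(G) = 3 (lower bound: χ ≥ ω).
The clique on [1, 10, 16] has size 3, forcing χ ≥ 3, and the coloring below uses 3 colors, so χ(G) = 3.
A valid 3-coloring: color 1: [8, 9, 11, 16]; color 2: [1, 2, 14]; color 3: [7, 10].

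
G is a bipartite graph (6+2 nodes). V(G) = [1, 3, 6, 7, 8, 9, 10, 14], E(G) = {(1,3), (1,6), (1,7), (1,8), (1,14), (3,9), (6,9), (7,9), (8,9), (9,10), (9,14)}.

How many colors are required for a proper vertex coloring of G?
Clique number ω(G) = 2 (lower bound: χ ≥ ω).
The graph is bipartite (no odd cycle), so 2 colors suffice: χ(G) = 2.
A valid 2-coloring: color 1: [1, 9]; color 2: [3, 6, 7, 8, 10, 14].

χ(G) = 2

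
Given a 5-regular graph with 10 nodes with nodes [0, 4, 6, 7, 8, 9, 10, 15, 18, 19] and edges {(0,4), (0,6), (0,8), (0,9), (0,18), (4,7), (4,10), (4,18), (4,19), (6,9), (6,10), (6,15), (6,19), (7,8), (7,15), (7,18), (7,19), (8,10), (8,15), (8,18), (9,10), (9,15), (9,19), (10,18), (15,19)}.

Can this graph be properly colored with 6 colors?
Yes, G is 6-colorable

A valid 6-coloring: color 1: [0, 10, 15]; color 2: [6, 7]; color 3: [18, 19]; color 4: [4, 8, 9].
(χ(G) = 4 ≤ 6.)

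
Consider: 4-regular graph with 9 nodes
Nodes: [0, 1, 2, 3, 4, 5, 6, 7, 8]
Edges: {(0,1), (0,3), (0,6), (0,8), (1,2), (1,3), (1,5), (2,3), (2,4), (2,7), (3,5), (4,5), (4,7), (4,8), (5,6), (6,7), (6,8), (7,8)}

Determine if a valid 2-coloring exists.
The clique on vertices [0, 6, 8] has size 3 > 2, so it alone needs 3 colors.

No, G is not 2-colorable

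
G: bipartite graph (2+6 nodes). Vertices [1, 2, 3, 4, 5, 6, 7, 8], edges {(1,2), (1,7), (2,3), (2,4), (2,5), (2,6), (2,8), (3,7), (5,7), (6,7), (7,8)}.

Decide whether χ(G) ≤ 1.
No, G is not 1-colorable

Edge (1,2) forces its endpoints to differ, so 1 color is not enough.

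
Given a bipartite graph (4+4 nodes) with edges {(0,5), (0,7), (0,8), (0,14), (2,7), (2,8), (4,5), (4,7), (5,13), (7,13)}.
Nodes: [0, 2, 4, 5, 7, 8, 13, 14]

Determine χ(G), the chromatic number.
χ(G) = 2

Clique number ω(G) = 2 (lower bound: χ ≥ ω).
The graph is bipartite (no odd cycle), so 2 colors suffice: χ(G) = 2.
A valid 2-coloring: color 1: [5, 7, 8, 14]; color 2: [0, 2, 4, 13].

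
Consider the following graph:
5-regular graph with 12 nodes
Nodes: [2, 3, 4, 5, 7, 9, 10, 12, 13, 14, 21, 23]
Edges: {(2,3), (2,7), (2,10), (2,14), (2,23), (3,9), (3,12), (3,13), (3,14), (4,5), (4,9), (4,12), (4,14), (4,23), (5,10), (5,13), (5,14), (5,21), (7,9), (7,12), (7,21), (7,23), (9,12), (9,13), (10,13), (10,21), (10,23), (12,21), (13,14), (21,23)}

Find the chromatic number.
Clique number ω(G) = 3 (lower bound: χ ≥ ω).
Suppose a proper 3-coloring c exists. The clique [2, 3, 14] takes 3 distinct colors; by symmetry let c(2) = 1, c(3) = 2, c(14) = 3.
- Vertex 13: neighbors [3, 14] already have colors [2, 3] ⇒ c(13) = 1.
- Vertex 5: neighbors [13, 14] already have colors [1, 3] ⇒ c(5) = 2.
- Vertex 4: neighbors [5, 14] already have colors [2, 3] ⇒ c(4) = 1.
- Vertex 12: neighbors [4, 3] already have colors [1, 2] ⇒ c(12) = 3.
- Vertex 9: neighbors [4, 3, 12] already have colors [1, 2, 3] — all 3 colors blocked. Contradiction.
The forced assignments end in a contradiction, so G has no proper 3-coloring (χ ≥ 4).
The coloring below uses 4 colors, so χ(G) = 4.
A valid 4-coloring: color 1: [2, 12, 13]; color 2: [9, 14, 21]; color 3: [3, 5, 23]; color 4: [4, 7, 10].

χ(G) = 4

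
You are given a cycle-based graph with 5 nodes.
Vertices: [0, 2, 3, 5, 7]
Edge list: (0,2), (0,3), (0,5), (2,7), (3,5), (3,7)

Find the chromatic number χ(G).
χ(G) = 3

Clique number ω(G) = 3 (lower bound: χ ≥ ω).
The clique on [0, 3, 5] has size 3, forcing χ ≥ 3, and the coloring below uses 3 colors, so χ(G) = 3.
A valid 3-coloring: color 1: [0, 7]; color 2: [2, 3]; color 3: [5].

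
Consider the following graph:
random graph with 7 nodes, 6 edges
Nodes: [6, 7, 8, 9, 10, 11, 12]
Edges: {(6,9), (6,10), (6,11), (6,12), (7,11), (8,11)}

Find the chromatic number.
Clique number ω(G) = 2 (lower bound: χ ≥ ω).
The graph is bipartite (no odd cycle), so 2 colors suffice: χ(G) = 2.
A valid 2-coloring: color 1: [6, 7, 8]; color 2: [9, 10, 11, 12].

χ(G) = 2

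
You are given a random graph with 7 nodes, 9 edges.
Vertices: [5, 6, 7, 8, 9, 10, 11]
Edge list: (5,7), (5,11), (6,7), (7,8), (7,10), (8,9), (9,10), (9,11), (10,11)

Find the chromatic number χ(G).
Clique number ω(G) = 3 (lower bound: χ ≥ ω).
The clique on [9, 10, 11] has size 3, forcing χ ≥ 3, and the coloring below uses 3 colors, so χ(G) = 3.
A valid 3-coloring: color 1: [7, 9]; color 2: [5, 6, 8, 10]; color 3: [11].

χ(G) = 3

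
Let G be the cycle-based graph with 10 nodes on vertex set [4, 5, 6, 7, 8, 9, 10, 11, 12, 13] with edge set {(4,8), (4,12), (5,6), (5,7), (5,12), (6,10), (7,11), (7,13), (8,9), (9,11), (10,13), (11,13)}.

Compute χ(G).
Clique number ω(G) = 3 (lower bound: χ ≥ ω).
The clique on [7, 11, 13] has size 3, forcing χ ≥ 3, and the coloring below uses 3 colors, so χ(G) = 3.
A valid 3-coloring: color 1: [4, 5, 9, 13]; color 2: [6, 7, 8, 12]; color 3: [10, 11].

χ(G) = 3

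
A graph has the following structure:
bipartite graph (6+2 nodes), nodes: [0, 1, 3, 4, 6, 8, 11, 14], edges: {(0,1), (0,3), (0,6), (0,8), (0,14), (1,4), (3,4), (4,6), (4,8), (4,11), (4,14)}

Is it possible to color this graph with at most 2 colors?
Yes, G is 2-colorable

A valid 2-coloring: color 1: [0, 4]; color 2: [1, 3, 6, 8, 11, 14].
(χ(G) = 2 ≤ 2.)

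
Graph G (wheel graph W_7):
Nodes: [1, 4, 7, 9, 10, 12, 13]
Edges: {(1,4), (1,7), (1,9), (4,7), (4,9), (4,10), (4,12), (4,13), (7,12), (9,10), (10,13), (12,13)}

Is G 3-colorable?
A valid 3-coloring: color 1: [4]; color 2: [7, 9, 13]; color 3: [1, 10, 12].
(χ(G) = 3 ≤ 3.)

Yes, G is 3-colorable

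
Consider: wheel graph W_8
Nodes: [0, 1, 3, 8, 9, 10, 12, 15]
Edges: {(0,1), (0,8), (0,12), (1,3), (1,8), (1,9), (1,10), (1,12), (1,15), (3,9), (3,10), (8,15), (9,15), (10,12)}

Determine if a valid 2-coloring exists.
The clique on vertices [0, 1, 8] has size 3 > 2, so it alone needs 3 colors.

No, G is not 2-colorable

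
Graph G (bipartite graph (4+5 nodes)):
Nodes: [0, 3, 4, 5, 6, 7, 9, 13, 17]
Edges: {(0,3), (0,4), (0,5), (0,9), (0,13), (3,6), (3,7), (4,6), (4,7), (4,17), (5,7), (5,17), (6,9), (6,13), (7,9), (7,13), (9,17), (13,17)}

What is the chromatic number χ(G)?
χ(G) = 2

Clique number ω(G) = 2 (lower bound: χ ≥ ω).
The graph is bipartite (no odd cycle), so 2 colors suffice: χ(G) = 2.
A valid 2-coloring: color 1: [0, 6, 7, 17]; color 2: [3, 4, 5, 9, 13].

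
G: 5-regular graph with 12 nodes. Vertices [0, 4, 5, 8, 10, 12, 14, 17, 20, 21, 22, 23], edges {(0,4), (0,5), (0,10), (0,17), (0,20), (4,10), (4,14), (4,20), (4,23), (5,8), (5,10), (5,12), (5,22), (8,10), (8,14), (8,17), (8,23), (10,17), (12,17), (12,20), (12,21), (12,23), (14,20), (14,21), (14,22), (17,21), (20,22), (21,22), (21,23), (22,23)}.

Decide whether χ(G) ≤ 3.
No, G is not 3-colorable

Suppose a proper 3-coloring c exists. The clique [0, 4, 10] takes 3 distinct colors; by symmetry let c(0) = 1, c(4) = 2, c(10) = 3.
- Vertex 5: neighbors [0, 10] already have colors [1, 3] ⇒ c(5) = 2.
- Vertex 8: neighbors [5, 10] already have colors [2, 3] ⇒ c(8) = 1.
- Vertex 14: neighbors [8, 4] already have colors [1, 2] ⇒ c(14) = 3.
- Vertex 20: neighbors [0, 4, 14] already have colors [1, 2, 3] — all 3 colors blocked. Contradiction.
The forced assignments end in a contradiction, so G has no proper 3-coloring (χ ≥ 4).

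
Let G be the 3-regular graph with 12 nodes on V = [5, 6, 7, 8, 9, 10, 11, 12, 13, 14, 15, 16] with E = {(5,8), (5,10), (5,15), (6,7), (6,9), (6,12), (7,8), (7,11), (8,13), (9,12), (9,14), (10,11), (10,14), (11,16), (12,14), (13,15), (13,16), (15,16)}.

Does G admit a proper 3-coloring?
Yes, G is 3-colorable

A valid 3-coloring: color 1: [7, 9, 10, 16]; color 2: [5, 6, 11, 13, 14]; color 3: [8, 12, 15].
(χ(G) = 3 ≤ 3.)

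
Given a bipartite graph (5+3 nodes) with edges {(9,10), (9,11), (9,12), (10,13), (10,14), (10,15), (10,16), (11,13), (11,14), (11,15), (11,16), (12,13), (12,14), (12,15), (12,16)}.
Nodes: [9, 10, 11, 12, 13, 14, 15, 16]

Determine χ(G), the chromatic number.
χ(G) = 2

Clique number ω(G) = 2 (lower bound: χ ≥ ω).
The graph is bipartite (no odd cycle), so 2 colors suffice: χ(G) = 2.
A valid 2-coloring: color 1: [10, 11, 12]; color 2: [9, 13, 14, 15, 16].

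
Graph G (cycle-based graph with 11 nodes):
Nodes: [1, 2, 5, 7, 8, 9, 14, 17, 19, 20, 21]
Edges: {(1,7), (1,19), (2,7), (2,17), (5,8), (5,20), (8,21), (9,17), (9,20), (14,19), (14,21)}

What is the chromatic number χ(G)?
χ(G) = 3

Clique number ω(G) = 2 (lower bound: χ ≥ ω).
Odd cycle [9, 20, 5, 8, 21, 14, 19, 1, 7, 2, 17] needs 3 colors (χ ≥ 3).
The coloring below uses 3 colors, so χ(G) = 3.
A valid 3-coloring: color 1: [2, 5, 9, 19, 21]; color 2: [1, 8, 14, 17, 20]; color 3: [7].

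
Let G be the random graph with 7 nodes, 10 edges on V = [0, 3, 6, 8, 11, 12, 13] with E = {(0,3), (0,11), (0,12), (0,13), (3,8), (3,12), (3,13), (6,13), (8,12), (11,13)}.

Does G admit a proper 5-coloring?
Yes, G is 5-colorable

A valid 5-coloring: color 1: [3, 6, 11]; color 2: [0, 8]; color 3: [12, 13].
(χ(G) = 3 ≤ 5.)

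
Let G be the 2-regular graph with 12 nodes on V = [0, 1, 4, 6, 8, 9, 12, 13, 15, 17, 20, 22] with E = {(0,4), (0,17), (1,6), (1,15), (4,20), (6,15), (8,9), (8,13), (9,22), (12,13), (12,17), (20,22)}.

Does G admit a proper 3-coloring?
A valid 3-coloring: color 1: [0, 8, 12, 15, 22]; color 2: [1, 4, 9, 13, 17]; color 3: [6, 20].
(χ(G) = 3 ≤ 3.)

Yes, G is 3-colorable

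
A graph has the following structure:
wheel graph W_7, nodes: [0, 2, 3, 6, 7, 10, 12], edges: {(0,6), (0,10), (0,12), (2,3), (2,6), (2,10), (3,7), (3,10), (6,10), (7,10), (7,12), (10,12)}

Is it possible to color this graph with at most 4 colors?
A valid 4-coloring: color 1: [10]; color 2: [3, 6, 12]; color 3: [0, 2, 7].
(χ(G) = 3 ≤ 4.)

Yes, G is 4-colorable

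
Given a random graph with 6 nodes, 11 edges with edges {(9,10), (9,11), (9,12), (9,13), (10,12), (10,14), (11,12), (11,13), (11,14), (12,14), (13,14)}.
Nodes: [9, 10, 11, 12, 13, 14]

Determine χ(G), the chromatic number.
χ(G) = 3

Clique number ω(G) = 3 (lower bound: χ ≥ ω).
The clique on [9, 10, 12] has size 3, forcing χ ≥ 3, and the coloring below uses 3 colors, so χ(G) = 3.
A valid 3-coloring: color 1: [9, 14]; color 2: [12, 13]; color 3: [10, 11].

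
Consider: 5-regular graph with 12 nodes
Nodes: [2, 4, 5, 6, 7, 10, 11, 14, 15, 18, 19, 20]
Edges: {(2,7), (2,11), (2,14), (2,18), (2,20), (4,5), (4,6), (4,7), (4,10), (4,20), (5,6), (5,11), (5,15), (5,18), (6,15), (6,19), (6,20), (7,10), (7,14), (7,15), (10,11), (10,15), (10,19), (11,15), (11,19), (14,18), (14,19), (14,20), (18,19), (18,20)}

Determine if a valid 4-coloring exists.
A valid 4-coloring: color 1: [6, 7, 11, 18]; color 2: [4, 14, 15]; color 3: [2, 5, 19]; color 4: [10, 20].
(χ(G) = 4 ≤ 4.)

Yes, G is 4-colorable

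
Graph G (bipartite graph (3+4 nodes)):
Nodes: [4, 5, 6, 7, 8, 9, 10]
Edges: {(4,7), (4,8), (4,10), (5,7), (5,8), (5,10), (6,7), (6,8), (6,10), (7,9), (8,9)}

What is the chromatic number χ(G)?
χ(G) = 2

Clique number ω(G) = 2 (lower bound: χ ≥ ω).
The graph is bipartite (no odd cycle), so 2 colors suffice: χ(G) = 2.
A valid 2-coloring: color 1: [7, 8, 10]; color 2: [4, 5, 6, 9].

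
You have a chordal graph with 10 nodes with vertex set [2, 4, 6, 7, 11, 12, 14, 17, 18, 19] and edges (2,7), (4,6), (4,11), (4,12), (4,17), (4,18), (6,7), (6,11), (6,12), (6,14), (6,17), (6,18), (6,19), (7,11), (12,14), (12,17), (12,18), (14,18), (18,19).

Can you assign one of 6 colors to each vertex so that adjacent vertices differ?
A valid 6-coloring: color 1: [2, 6]; color 2: [11, 17, 18]; color 3: [4, 7, 14, 19]; color 4: [12].
(χ(G) = 4 ≤ 6.)

Yes, G is 6-colorable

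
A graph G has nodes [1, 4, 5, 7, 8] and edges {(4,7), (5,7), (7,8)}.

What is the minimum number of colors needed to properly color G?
χ(G) = 2

Clique number ω(G) = 2 (lower bound: χ ≥ ω).
The graph is bipartite (no odd cycle), so 2 colors suffice: χ(G) = 2.
A valid 2-coloring: color 1: [1, 7]; color 2: [4, 5, 8].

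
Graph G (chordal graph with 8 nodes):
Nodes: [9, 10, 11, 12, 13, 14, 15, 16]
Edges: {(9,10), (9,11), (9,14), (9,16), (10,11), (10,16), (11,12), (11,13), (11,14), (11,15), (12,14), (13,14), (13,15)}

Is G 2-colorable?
The clique on vertices [9, 10, 16] has size 3 > 2, so it alone needs 3 colors.

No, G is not 2-colorable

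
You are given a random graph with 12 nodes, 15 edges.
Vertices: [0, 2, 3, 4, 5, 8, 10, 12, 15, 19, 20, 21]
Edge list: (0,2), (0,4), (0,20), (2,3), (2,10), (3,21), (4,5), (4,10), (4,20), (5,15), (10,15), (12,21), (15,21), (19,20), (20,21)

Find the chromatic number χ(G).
Clique number ω(G) = 3 (lower bound: χ ≥ ω).
The clique on [0, 4, 20] has size 3, forcing χ ≥ 3, and the coloring below uses 3 colors, so χ(G) = 3.
A valid 3-coloring: color 1: [2, 4, 8, 19, 21]; color 2: [3, 12, 15, 20]; color 3: [0, 5, 10].

χ(G) = 3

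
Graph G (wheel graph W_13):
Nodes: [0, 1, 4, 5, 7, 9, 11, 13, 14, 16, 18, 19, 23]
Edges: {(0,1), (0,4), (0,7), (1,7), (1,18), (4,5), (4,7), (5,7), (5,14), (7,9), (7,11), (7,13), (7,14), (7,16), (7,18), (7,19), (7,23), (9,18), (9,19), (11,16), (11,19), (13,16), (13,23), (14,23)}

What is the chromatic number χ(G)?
Clique number ω(G) = 3 (lower bound: χ ≥ ω).
The clique on [0, 1, 7] has size 3, forcing χ ≥ 3, and the coloring below uses 3 colors, so χ(G) = 3.
A valid 3-coloring: color 1: [7]; color 2: [0, 5, 16, 18, 19, 23]; color 3: [1, 4, 9, 11, 13, 14].

χ(G) = 3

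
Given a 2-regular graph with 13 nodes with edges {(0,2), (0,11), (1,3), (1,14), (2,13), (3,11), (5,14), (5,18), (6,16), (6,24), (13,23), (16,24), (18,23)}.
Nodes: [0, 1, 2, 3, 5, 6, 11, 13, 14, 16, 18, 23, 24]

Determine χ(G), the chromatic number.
Clique number ω(G) = 3 (lower bound: χ ≥ ω).
The clique on [6, 16, 24] has size 3, forcing χ ≥ 3, and the coloring below uses 3 colors, so χ(G) = 3.
A valid 3-coloring: color 1: [1, 2, 5, 11, 23, 24]; color 2: [0, 3, 13, 14, 16, 18]; color 3: [6].

χ(G) = 3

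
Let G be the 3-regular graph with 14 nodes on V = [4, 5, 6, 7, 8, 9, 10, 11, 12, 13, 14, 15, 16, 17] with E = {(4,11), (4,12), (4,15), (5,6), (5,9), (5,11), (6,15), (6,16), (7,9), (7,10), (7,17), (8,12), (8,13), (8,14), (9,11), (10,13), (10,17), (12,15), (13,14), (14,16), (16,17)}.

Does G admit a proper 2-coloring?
The clique on vertices [4, 12, 15] has size 3 > 2, so it alone needs 3 colors.

No, G is not 2-colorable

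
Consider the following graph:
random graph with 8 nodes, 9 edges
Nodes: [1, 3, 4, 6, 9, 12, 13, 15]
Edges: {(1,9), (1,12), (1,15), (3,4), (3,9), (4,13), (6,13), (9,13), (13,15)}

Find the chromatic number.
χ(G) = 2

Clique number ω(G) = 2 (lower bound: χ ≥ ω).
The graph is bipartite (no odd cycle), so 2 colors suffice: χ(G) = 2.
A valid 2-coloring: color 1: [1, 3, 13]; color 2: [4, 6, 9, 12, 15].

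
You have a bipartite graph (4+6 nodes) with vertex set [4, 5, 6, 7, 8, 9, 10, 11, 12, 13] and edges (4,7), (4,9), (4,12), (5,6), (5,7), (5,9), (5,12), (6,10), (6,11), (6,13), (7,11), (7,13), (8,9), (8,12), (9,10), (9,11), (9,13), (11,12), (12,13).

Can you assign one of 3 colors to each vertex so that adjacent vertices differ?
A valid 3-coloring: color 1: [6, 7, 9, 12]; color 2: [4, 5, 8, 10, 11, 13].
(χ(G) = 2 ≤ 3.)

Yes, G is 3-colorable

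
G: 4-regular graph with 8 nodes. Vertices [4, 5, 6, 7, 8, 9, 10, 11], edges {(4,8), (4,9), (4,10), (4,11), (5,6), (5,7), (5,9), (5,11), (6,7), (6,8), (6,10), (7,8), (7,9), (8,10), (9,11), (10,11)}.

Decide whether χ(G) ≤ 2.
The clique on vertices [4, 9, 11] has size 3 > 2, so it alone needs 3 colors.

No, G is not 2-colorable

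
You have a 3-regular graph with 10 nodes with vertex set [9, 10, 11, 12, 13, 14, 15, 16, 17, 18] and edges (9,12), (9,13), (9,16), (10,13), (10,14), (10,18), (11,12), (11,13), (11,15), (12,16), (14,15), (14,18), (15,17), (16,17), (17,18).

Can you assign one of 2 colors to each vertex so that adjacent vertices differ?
The clique on vertices [9, 12, 16] has size 3 > 2, so it alone needs 3 colors.

No, G is not 2-colorable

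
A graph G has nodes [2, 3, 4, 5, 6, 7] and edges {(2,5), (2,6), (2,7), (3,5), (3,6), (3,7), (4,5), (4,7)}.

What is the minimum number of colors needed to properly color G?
Clique number ω(G) = 2 (lower bound: χ ≥ ω).
The graph is bipartite (no odd cycle), so 2 colors suffice: χ(G) = 2.
A valid 2-coloring: color 1: [5, 6, 7]; color 2: [2, 3, 4].

χ(G) = 2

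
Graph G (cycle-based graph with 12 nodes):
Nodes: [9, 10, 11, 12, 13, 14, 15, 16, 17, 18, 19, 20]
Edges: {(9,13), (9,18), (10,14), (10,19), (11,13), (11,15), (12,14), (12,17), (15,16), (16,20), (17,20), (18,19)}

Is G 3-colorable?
Yes, G is 3-colorable

A valid 3-coloring: color 1: [10, 12, 13, 15, 18, 20]; color 2: [9, 11, 14, 16, 17, 19].
(χ(G) = 2 ≤ 3.)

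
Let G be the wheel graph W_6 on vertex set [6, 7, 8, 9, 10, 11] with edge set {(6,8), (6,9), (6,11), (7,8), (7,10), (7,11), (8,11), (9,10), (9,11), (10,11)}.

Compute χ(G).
χ(G) = 4

Clique number ω(G) = 3 (lower bound: χ ≥ ω).
Odd cycle [6, 9, 10, 7, 8] needs 3 colors (χ ≥ 3).
Vertex 11 is adjacent to every vertex of [6, 7, 8, 9, 10], which already need 3 colors among themselves, so 11 needs a new color (χ ≥ 4).
The coloring below uses 4 colors, so χ(G) = 4.
A valid 4-coloring: color 1: [11]; color 2: [6, 7]; color 3: [8, 9]; color 4: [10].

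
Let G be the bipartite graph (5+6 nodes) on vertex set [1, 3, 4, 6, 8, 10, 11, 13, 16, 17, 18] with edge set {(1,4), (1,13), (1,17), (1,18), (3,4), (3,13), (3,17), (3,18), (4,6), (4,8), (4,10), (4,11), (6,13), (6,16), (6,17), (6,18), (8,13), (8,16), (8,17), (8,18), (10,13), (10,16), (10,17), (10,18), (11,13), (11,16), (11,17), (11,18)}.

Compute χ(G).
Clique number ω(G) = 2 (lower bound: χ ≥ ω).
The graph is bipartite (no odd cycle), so 2 colors suffice: χ(G) = 2.
A valid 2-coloring: color 1: [4, 13, 16, 17, 18]; color 2: [1, 3, 6, 8, 10, 11].

χ(G) = 2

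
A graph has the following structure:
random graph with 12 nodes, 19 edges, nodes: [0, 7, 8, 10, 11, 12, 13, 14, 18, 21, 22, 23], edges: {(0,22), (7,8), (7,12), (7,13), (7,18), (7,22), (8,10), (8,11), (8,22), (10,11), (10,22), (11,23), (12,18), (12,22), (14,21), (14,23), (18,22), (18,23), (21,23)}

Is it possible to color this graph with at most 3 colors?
No, G is not 3-colorable

The clique on vertices [7, 12, 18, 22] has size 4 > 3, so it alone needs 4 colors.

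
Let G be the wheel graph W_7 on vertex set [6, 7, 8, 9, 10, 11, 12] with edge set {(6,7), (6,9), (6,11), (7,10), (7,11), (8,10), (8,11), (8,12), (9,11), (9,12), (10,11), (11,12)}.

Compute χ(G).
χ(G) = 3

Clique number ω(G) = 3 (lower bound: χ ≥ ω).
The clique on [8, 10, 11] has size 3, forcing χ ≥ 3, and the coloring below uses 3 colors, so χ(G) = 3.
A valid 3-coloring: color 1: [11]; color 2: [6, 10, 12]; color 3: [7, 8, 9].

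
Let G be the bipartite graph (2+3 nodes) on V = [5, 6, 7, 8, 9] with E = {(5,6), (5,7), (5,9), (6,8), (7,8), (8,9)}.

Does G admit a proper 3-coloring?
A valid 3-coloring: color 1: [5, 8]; color 2: [6, 7, 9].
(χ(G) = 2 ≤ 3.)

Yes, G is 3-colorable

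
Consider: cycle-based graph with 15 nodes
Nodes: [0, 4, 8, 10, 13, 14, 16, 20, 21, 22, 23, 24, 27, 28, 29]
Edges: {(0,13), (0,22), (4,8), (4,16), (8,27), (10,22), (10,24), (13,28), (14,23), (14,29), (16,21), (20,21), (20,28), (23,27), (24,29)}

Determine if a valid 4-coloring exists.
A valid 4-coloring: color 1: [8, 10, 13, 16, 20, 23, 29]; color 2: [4, 14, 21, 22, 24, 27, 28]; color 3: [0].
(χ(G) = 3 ≤ 4.)

Yes, G is 4-colorable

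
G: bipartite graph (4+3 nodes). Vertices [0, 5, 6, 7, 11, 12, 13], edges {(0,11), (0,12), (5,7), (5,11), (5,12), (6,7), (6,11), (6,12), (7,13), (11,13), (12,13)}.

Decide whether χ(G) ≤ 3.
A valid 3-coloring: color 1: [7, 11, 12]; color 2: [0, 5, 6, 13].
(χ(G) = 2 ≤ 3.)

Yes, G is 3-colorable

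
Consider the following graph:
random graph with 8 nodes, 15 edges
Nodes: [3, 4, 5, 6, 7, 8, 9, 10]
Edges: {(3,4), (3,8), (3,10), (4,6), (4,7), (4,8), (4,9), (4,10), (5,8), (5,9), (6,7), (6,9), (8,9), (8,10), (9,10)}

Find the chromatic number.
χ(G) = 4

Clique number ω(G) = 4 (lower bound: χ ≥ ω).
The clique on [4, 8, 9, 10] has size 4, forcing χ ≥ 4, and the coloring below uses 4 colors, so χ(G) = 4.
A valid 4-coloring: color 1: [4, 5]; color 2: [3, 7, 9]; color 3: [6, 8]; color 4: [10].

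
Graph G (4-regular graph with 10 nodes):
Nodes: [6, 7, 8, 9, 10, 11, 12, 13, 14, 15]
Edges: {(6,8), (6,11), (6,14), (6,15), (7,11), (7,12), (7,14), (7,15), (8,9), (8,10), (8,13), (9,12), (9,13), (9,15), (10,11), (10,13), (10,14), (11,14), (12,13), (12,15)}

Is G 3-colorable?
Yes, G is 3-colorable

A valid 3-coloring: color 1: [13, 14, 15]; color 2: [8, 11, 12]; color 3: [6, 7, 9, 10].
(χ(G) = 3 ≤ 3.)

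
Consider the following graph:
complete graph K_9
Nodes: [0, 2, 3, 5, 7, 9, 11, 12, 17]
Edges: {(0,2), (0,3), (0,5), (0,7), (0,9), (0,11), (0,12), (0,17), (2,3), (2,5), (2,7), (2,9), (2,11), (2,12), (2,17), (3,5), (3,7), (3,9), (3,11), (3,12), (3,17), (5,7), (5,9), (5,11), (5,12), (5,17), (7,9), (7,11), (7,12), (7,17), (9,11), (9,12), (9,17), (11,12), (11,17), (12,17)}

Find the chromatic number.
Clique number ω(G) = 9 (lower bound: χ ≥ ω).
The clique on [0, 2, 3, 5, 7, 9, 11, 12, 17] has size 9, forcing χ ≥ 9, and the coloring below uses 9 colors, so χ(G) = 9.
A valid 9-coloring: color 1: [0]; color 2: [5]; color 3: [2]; color 4: [17]; color 5: [3]; color 6: [7]; color 7: [9]; color 8: [12]; color 9: [11].

χ(G) = 9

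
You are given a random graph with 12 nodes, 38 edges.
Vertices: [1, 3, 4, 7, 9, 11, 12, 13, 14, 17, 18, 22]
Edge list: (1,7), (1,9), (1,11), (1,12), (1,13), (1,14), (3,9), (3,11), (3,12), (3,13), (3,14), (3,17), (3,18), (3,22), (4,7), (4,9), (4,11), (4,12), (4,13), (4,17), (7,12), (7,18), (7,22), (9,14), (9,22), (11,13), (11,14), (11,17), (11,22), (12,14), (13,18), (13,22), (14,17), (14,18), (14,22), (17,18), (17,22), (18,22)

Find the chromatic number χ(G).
χ(G) = 5

Clique number ω(G) = 5 (lower bound: χ ≥ ω).
The clique on [3, 14, 17, 18, 22] has size 5, forcing χ ≥ 5, and the coloring below uses 5 colors, so χ(G) = 5.
A valid 5-coloring: color 1: [1, 3, 4]; color 2: [7, 13, 14]; color 3: [12, 22]; color 4: [9, 11, 18]; color 5: [17].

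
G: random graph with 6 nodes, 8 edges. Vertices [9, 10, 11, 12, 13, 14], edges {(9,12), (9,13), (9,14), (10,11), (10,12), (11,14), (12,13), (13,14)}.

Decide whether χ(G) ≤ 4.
Yes, G is 4-colorable

A valid 4-coloring: color 1: [9, 10]; color 2: [12, 14]; color 3: [11, 13].
(χ(G) = 3 ≤ 4.)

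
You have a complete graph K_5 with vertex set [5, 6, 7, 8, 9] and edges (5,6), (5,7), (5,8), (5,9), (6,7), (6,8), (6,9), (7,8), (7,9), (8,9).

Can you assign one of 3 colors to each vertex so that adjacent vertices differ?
No, G is not 3-colorable

The clique on vertices [5, 6, 7, 8, 9] has size 5 > 3, so it alone needs 5 colors.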